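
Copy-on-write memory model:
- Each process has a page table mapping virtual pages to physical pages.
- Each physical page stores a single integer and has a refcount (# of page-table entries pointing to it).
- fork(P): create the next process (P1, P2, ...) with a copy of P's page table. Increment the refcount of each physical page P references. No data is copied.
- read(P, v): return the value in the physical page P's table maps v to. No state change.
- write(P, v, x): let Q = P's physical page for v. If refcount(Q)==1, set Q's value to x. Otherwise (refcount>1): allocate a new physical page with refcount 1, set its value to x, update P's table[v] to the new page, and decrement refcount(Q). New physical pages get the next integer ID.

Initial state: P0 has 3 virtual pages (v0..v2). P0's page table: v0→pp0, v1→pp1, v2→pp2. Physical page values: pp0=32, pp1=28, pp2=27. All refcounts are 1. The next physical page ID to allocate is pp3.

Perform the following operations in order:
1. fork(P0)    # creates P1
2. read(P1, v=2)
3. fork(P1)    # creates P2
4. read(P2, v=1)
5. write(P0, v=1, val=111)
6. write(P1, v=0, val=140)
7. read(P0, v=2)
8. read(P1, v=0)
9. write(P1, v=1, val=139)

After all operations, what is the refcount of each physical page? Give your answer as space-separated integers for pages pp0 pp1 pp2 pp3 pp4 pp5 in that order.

Answer: 2 1 3 1 1 1

Derivation:
Op 1: fork(P0) -> P1. 3 ppages; refcounts: pp0:2 pp1:2 pp2:2
Op 2: read(P1, v2) -> 27. No state change.
Op 3: fork(P1) -> P2. 3 ppages; refcounts: pp0:3 pp1:3 pp2:3
Op 4: read(P2, v1) -> 28. No state change.
Op 5: write(P0, v1, 111). refcount(pp1)=3>1 -> COPY to pp3. 4 ppages; refcounts: pp0:3 pp1:2 pp2:3 pp3:1
Op 6: write(P1, v0, 140). refcount(pp0)=3>1 -> COPY to pp4. 5 ppages; refcounts: pp0:2 pp1:2 pp2:3 pp3:1 pp4:1
Op 7: read(P0, v2) -> 27. No state change.
Op 8: read(P1, v0) -> 140. No state change.
Op 9: write(P1, v1, 139). refcount(pp1)=2>1 -> COPY to pp5. 6 ppages; refcounts: pp0:2 pp1:1 pp2:3 pp3:1 pp4:1 pp5:1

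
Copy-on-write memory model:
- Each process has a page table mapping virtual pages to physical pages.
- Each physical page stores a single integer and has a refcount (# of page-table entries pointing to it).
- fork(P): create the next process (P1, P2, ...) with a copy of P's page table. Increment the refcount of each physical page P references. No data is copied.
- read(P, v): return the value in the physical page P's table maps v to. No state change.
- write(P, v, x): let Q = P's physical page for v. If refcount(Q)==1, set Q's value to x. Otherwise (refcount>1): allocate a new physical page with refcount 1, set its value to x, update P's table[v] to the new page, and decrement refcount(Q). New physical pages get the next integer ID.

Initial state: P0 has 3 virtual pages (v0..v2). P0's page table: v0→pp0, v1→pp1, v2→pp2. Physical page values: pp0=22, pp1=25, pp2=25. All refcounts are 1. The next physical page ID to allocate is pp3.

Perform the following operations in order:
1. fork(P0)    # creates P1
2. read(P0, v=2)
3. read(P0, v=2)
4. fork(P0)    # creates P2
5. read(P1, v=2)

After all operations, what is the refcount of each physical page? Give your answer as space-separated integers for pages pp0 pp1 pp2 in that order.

Op 1: fork(P0) -> P1. 3 ppages; refcounts: pp0:2 pp1:2 pp2:2
Op 2: read(P0, v2) -> 25. No state change.
Op 3: read(P0, v2) -> 25. No state change.
Op 4: fork(P0) -> P2. 3 ppages; refcounts: pp0:3 pp1:3 pp2:3
Op 5: read(P1, v2) -> 25. No state change.

Answer: 3 3 3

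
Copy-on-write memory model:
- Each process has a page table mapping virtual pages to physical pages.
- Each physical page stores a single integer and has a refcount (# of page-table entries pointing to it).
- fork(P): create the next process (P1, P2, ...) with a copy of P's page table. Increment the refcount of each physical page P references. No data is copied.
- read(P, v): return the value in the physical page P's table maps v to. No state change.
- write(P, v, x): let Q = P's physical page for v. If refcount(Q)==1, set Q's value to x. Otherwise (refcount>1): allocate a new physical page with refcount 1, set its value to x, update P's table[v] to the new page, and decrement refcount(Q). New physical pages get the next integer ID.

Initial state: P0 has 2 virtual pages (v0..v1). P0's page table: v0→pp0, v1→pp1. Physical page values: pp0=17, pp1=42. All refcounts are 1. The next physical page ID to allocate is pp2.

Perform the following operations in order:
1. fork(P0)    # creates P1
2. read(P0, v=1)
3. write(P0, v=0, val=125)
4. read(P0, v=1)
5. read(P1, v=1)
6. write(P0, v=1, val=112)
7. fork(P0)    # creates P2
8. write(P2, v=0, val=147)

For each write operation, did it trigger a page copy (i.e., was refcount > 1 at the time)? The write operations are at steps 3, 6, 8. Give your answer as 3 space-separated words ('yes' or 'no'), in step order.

Op 1: fork(P0) -> P1. 2 ppages; refcounts: pp0:2 pp1:2
Op 2: read(P0, v1) -> 42. No state change.
Op 3: write(P0, v0, 125). refcount(pp0)=2>1 -> COPY to pp2. 3 ppages; refcounts: pp0:1 pp1:2 pp2:1
Op 4: read(P0, v1) -> 42. No state change.
Op 5: read(P1, v1) -> 42. No state change.
Op 6: write(P0, v1, 112). refcount(pp1)=2>1 -> COPY to pp3. 4 ppages; refcounts: pp0:1 pp1:1 pp2:1 pp3:1
Op 7: fork(P0) -> P2. 4 ppages; refcounts: pp0:1 pp1:1 pp2:2 pp3:2
Op 8: write(P2, v0, 147). refcount(pp2)=2>1 -> COPY to pp4. 5 ppages; refcounts: pp0:1 pp1:1 pp2:1 pp3:2 pp4:1

yes yes yes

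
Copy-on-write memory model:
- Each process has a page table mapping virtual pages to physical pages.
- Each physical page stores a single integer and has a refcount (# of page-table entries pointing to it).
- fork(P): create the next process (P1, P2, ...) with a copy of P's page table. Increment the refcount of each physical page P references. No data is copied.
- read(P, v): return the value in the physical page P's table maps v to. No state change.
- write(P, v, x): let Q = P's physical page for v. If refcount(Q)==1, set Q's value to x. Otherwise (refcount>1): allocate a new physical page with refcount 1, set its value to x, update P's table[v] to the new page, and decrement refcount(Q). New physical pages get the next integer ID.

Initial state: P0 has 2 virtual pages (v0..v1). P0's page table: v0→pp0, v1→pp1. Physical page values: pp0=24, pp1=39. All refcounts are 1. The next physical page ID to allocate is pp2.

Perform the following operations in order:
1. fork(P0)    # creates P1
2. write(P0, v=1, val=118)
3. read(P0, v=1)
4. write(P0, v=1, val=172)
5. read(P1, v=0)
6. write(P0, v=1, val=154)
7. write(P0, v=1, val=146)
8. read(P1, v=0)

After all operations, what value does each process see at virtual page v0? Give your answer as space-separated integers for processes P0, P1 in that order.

Op 1: fork(P0) -> P1. 2 ppages; refcounts: pp0:2 pp1:2
Op 2: write(P0, v1, 118). refcount(pp1)=2>1 -> COPY to pp2. 3 ppages; refcounts: pp0:2 pp1:1 pp2:1
Op 3: read(P0, v1) -> 118. No state change.
Op 4: write(P0, v1, 172). refcount(pp2)=1 -> write in place. 3 ppages; refcounts: pp0:2 pp1:1 pp2:1
Op 5: read(P1, v0) -> 24. No state change.
Op 6: write(P0, v1, 154). refcount(pp2)=1 -> write in place. 3 ppages; refcounts: pp0:2 pp1:1 pp2:1
Op 7: write(P0, v1, 146). refcount(pp2)=1 -> write in place. 3 ppages; refcounts: pp0:2 pp1:1 pp2:1
Op 8: read(P1, v0) -> 24. No state change.
P0: v0 -> pp0 = 24
P1: v0 -> pp0 = 24

Answer: 24 24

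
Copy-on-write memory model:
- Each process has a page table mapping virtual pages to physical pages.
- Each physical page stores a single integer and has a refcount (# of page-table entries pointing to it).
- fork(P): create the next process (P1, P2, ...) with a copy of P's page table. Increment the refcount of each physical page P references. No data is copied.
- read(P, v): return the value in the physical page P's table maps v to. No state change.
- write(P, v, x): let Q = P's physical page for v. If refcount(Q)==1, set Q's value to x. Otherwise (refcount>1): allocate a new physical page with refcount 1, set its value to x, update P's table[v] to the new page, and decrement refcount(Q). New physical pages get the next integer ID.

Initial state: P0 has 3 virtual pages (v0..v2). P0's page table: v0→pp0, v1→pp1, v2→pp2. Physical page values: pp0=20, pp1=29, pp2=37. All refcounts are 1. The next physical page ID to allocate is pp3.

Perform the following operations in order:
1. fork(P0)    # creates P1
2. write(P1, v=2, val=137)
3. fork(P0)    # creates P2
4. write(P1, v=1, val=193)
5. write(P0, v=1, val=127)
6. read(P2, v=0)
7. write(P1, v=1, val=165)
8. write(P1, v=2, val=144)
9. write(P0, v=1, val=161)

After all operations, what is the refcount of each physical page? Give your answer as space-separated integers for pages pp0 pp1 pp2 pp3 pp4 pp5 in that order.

Answer: 3 1 2 1 1 1

Derivation:
Op 1: fork(P0) -> P1. 3 ppages; refcounts: pp0:2 pp1:2 pp2:2
Op 2: write(P1, v2, 137). refcount(pp2)=2>1 -> COPY to pp3. 4 ppages; refcounts: pp0:2 pp1:2 pp2:1 pp3:1
Op 3: fork(P0) -> P2. 4 ppages; refcounts: pp0:3 pp1:3 pp2:2 pp3:1
Op 4: write(P1, v1, 193). refcount(pp1)=3>1 -> COPY to pp4. 5 ppages; refcounts: pp0:3 pp1:2 pp2:2 pp3:1 pp4:1
Op 5: write(P0, v1, 127). refcount(pp1)=2>1 -> COPY to pp5. 6 ppages; refcounts: pp0:3 pp1:1 pp2:2 pp3:1 pp4:1 pp5:1
Op 6: read(P2, v0) -> 20. No state change.
Op 7: write(P1, v1, 165). refcount(pp4)=1 -> write in place. 6 ppages; refcounts: pp0:3 pp1:1 pp2:2 pp3:1 pp4:1 pp5:1
Op 8: write(P1, v2, 144). refcount(pp3)=1 -> write in place. 6 ppages; refcounts: pp0:3 pp1:1 pp2:2 pp3:1 pp4:1 pp5:1
Op 9: write(P0, v1, 161). refcount(pp5)=1 -> write in place. 6 ppages; refcounts: pp0:3 pp1:1 pp2:2 pp3:1 pp4:1 pp5:1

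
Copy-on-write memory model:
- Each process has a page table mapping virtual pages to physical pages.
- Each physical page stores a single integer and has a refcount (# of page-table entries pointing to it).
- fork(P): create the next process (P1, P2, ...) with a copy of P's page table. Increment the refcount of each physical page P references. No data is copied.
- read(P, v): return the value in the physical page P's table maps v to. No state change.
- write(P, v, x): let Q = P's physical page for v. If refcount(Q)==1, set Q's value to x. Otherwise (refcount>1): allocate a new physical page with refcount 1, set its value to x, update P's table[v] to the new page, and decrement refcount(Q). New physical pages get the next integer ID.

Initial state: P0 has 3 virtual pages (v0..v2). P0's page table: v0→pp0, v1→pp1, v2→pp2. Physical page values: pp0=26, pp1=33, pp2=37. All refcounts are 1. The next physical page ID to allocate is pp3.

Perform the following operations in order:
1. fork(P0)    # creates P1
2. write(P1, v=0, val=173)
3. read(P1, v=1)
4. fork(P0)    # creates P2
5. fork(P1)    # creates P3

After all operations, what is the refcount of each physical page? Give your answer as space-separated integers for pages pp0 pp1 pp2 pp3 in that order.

Op 1: fork(P0) -> P1. 3 ppages; refcounts: pp0:2 pp1:2 pp2:2
Op 2: write(P1, v0, 173). refcount(pp0)=2>1 -> COPY to pp3. 4 ppages; refcounts: pp0:1 pp1:2 pp2:2 pp3:1
Op 3: read(P1, v1) -> 33. No state change.
Op 4: fork(P0) -> P2. 4 ppages; refcounts: pp0:2 pp1:3 pp2:3 pp3:1
Op 5: fork(P1) -> P3. 4 ppages; refcounts: pp0:2 pp1:4 pp2:4 pp3:2

Answer: 2 4 4 2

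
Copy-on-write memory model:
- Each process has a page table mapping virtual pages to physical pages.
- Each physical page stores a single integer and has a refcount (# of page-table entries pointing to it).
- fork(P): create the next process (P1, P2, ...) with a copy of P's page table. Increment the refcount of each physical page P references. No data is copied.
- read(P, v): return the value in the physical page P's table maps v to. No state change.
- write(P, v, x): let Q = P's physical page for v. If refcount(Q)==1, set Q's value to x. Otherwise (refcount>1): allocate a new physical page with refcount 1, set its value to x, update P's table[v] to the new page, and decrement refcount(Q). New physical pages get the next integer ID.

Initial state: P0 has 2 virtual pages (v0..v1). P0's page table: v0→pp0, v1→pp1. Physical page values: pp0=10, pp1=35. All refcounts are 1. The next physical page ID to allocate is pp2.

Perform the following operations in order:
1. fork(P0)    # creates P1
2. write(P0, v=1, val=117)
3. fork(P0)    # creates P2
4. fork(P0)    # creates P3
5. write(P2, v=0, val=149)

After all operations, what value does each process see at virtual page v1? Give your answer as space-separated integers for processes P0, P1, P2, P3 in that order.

Op 1: fork(P0) -> P1. 2 ppages; refcounts: pp0:2 pp1:2
Op 2: write(P0, v1, 117). refcount(pp1)=2>1 -> COPY to pp2. 3 ppages; refcounts: pp0:2 pp1:1 pp2:1
Op 3: fork(P0) -> P2. 3 ppages; refcounts: pp0:3 pp1:1 pp2:2
Op 4: fork(P0) -> P3. 3 ppages; refcounts: pp0:4 pp1:1 pp2:3
Op 5: write(P2, v0, 149). refcount(pp0)=4>1 -> COPY to pp3. 4 ppages; refcounts: pp0:3 pp1:1 pp2:3 pp3:1
P0: v1 -> pp2 = 117
P1: v1 -> pp1 = 35
P2: v1 -> pp2 = 117
P3: v1 -> pp2 = 117

Answer: 117 35 117 117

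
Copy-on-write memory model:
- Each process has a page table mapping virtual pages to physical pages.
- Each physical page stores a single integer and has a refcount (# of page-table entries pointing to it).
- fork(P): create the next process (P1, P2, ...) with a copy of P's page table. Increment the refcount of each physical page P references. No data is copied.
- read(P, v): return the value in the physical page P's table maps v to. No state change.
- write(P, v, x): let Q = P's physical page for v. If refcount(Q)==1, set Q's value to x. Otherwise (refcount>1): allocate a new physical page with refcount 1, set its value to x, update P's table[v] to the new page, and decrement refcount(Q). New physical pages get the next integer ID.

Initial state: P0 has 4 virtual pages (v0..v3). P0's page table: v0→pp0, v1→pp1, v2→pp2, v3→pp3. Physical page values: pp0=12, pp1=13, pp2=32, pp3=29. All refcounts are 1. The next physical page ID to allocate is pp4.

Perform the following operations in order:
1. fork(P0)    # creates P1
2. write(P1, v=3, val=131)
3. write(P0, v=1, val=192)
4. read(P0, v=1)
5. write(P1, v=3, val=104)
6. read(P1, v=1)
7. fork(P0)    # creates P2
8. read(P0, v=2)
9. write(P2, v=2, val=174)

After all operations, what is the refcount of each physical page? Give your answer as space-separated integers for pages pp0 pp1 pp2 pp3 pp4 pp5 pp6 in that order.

Op 1: fork(P0) -> P1. 4 ppages; refcounts: pp0:2 pp1:2 pp2:2 pp3:2
Op 2: write(P1, v3, 131). refcount(pp3)=2>1 -> COPY to pp4. 5 ppages; refcounts: pp0:2 pp1:2 pp2:2 pp3:1 pp4:1
Op 3: write(P0, v1, 192). refcount(pp1)=2>1 -> COPY to pp5. 6 ppages; refcounts: pp0:2 pp1:1 pp2:2 pp3:1 pp4:1 pp5:1
Op 4: read(P0, v1) -> 192. No state change.
Op 5: write(P1, v3, 104). refcount(pp4)=1 -> write in place. 6 ppages; refcounts: pp0:2 pp1:1 pp2:2 pp3:1 pp4:1 pp5:1
Op 6: read(P1, v1) -> 13. No state change.
Op 7: fork(P0) -> P2. 6 ppages; refcounts: pp0:3 pp1:1 pp2:3 pp3:2 pp4:1 pp5:2
Op 8: read(P0, v2) -> 32. No state change.
Op 9: write(P2, v2, 174). refcount(pp2)=3>1 -> COPY to pp6. 7 ppages; refcounts: pp0:3 pp1:1 pp2:2 pp3:2 pp4:1 pp5:2 pp6:1

Answer: 3 1 2 2 1 2 1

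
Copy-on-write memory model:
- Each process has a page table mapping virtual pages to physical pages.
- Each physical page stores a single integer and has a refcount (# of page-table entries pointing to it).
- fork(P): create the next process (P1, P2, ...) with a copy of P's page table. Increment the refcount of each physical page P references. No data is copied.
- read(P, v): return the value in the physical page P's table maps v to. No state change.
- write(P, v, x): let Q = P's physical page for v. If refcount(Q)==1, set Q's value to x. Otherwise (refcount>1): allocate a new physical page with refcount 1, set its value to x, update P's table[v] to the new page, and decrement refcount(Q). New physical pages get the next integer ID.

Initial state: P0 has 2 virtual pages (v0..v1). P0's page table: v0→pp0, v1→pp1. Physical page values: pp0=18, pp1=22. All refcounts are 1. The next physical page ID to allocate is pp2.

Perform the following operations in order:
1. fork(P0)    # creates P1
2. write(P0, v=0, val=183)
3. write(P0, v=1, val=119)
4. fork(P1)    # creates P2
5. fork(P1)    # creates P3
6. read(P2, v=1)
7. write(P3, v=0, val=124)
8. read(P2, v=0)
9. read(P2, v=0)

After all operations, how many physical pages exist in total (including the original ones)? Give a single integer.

Answer: 5

Derivation:
Op 1: fork(P0) -> P1. 2 ppages; refcounts: pp0:2 pp1:2
Op 2: write(P0, v0, 183). refcount(pp0)=2>1 -> COPY to pp2. 3 ppages; refcounts: pp0:1 pp1:2 pp2:1
Op 3: write(P0, v1, 119). refcount(pp1)=2>1 -> COPY to pp3. 4 ppages; refcounts: pp0:1 pp1:1 pp2:1 pp3:1
Op 4: fork(P1) -> P2. 4 ppages; refcounts: pp0:2 pp1:2 pp2:1 pp3:1
Op 5: fork(P1) -> P3. 4 ppages; refcounts: pp0:3 pp1:3 pp2:1 pp3:1
Op 6: read(P2, v1) -> 22. No state change.
Op 7: write(P3, v0, 124). refcount(pp0)=3>1 -> COPY to pp4. 5 ppages; refcounts: pp0:2 pp1:3 pp2:1 pp3:1 pp4:1
Op 8: read(P2, v0) -> 18. No state change.
Op 9: read(P2, v0) -> 18. No state change.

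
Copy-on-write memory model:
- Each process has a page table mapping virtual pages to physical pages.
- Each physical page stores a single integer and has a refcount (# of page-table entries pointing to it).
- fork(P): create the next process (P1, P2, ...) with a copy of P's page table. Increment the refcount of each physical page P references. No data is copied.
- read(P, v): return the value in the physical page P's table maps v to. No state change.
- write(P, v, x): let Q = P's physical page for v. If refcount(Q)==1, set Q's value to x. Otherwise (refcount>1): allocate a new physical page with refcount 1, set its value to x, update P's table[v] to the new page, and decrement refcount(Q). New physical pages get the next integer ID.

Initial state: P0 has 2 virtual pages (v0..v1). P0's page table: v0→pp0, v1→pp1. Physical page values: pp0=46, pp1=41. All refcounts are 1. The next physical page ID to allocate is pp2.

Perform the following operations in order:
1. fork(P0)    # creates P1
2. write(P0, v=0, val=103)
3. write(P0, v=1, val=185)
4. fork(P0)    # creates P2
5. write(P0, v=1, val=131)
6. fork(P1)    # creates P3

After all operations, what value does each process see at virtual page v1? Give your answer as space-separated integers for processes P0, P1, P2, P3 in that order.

Answer: 131 41 185 41

Derivation:
Op 1: fork(P0) -> P1. 2 ppages; refcounts: pp0:2 pp1:2
Op 2: write(P0, v0, 103). refcount(pp0)=2>1 -> COPY to pp2. 3 ppages; refcounts: pp0:1 pp1:2 pp2:1
Op 3: write(P0, v1, 185). refcount(pp1)=2>1 -> COPY to pp3. 4 ppages; refcounts: pp0:1 pp1:1 pp2:1 pp3:1
Op 4: fork(P0) -> P2. 4 ppages; refcounts: pp0:1 pp1:1 pp2:2 pp3:2
Op 5: write(P0, v1, 131). refcount(pp3)=2>1 -> COPY to pp4. 5 ppages; refcounts: pp0:1 pp1:1 pp2:2 pp3:1 pp4:1
Op 6: fork(P1) -> P3. 5 ppages; refcounts: pp0:2 pp1:2 pp2:2 pp3:1 pp4:1
P0: v1 -> pp4 = 131
P1: v1 -> pp1 = 41
P2: v1 -> pp3 = 185
P3: v1 -> pp1 = 41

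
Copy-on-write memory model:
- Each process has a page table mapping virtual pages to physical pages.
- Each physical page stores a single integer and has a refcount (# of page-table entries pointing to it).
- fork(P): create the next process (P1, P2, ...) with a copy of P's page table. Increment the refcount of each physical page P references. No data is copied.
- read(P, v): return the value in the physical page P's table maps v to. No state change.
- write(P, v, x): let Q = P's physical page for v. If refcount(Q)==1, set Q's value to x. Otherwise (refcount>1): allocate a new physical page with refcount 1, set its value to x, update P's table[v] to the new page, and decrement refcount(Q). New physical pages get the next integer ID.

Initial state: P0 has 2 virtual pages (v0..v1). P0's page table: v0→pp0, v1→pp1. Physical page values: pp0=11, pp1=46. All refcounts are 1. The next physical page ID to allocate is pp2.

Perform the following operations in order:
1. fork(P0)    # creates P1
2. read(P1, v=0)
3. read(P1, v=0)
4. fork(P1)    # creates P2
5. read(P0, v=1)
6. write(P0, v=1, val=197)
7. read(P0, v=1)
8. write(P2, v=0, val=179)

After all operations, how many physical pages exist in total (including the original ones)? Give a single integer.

Answer: 4

Derivation:
Op 1: fork(P0) -> P1. 2 ppages; refcounts: pp0:2 pp1:2
Op 2: read(P1, v0) -> 11. No state change.
Op 3: read(P1, v0) -> 11. No state change.
Op 4: fork(P1) -> P2. 2 ppages; refcounts: pp0:3 pp1:3
Op 5: read(P0, v1) -> 46. No state change.
Op 6: write(P0, v1, 197). refcount(pp1)=3>1 -> COPY to pp2. 3 ppages; refcounts: pp0:3 pp1:2 pp2:1
Op 7: read(P0, v1) -> 197. No state change.
Op 8: write(P2, v0, 179). refcount(pp0)=3>1 -> COPY to pp3. 4 ppages; refcounts: pp0:2 pp1:2 pp2:1 pp3:1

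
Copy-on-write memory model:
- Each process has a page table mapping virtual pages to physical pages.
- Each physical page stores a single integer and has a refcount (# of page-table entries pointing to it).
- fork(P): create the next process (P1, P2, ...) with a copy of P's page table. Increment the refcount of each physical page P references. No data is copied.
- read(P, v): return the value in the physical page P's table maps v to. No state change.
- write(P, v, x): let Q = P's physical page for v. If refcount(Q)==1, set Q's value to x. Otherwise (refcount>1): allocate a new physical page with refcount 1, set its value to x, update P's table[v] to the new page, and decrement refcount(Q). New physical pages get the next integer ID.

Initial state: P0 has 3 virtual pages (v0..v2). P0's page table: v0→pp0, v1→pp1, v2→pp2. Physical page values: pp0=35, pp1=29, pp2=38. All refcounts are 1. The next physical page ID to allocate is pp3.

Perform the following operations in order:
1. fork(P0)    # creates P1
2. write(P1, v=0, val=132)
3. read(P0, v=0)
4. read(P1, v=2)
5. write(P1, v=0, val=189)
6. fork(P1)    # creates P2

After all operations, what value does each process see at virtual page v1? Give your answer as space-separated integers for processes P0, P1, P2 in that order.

Answer: 29 29 29

Derivation:
Op 1: fork(P0) -> P1. 3 ppages; refcounts: pp0:2 pp1:2 pp2:2
Op 2: write(P1, v0, 132). refcount(pp0)=2>1 -> COPY to pp3. 4 ppages; refcounts: pp0:1 pp1:2 pp2:2 pp3:1
Op 3: read(P0, v0) -> 35. No state change.
Op 4: read(P1, v2) -> 38. No state change.
Op 5: write(P1, v0, 189). refcount(pp3)=1 -> write in place. 4 ppages; refcounts: pp0:1 pp1:2 pp2:2 pp3:1
Op 6: fork(P1) -> P2. 4 ppages; refcounts: pp0:1 pp1:3 pp2:3 pp3:2
P0: v1 -> pp1 = 29
P1: v1 -> pp1 = 29
P2: v1 -> pp1 = 29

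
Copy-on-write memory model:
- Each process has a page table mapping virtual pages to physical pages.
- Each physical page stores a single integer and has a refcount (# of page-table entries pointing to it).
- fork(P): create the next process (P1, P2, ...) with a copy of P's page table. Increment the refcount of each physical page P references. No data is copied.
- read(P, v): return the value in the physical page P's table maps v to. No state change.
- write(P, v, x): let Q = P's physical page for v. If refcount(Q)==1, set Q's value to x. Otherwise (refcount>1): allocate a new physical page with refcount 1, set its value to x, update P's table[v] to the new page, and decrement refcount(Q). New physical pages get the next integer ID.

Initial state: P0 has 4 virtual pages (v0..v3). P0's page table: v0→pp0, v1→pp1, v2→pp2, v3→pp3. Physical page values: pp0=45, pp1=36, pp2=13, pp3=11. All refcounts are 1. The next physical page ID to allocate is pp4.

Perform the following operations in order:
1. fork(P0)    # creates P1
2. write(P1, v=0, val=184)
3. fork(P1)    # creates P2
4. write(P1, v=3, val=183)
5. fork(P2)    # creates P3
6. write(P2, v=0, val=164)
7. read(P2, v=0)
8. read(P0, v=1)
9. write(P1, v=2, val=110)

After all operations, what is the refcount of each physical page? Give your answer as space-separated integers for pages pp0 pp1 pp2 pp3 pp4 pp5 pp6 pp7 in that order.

Answer: 1 4 3 3 2 1 1 1

Derivation:
Op 1: fork(P0) -> P1. 4 ppages; refcounts: pp0:2 pp1:2 pp2:2 pp3:2
Op 2: write(P1, v0, 184). refcount(pp0)=2>1 -> COPY to pp4. 5 ppages; refcounts: pp0:1 pp1:2 pp2:2 pp3:2 pp4:1
Op 3: fork(P1) -> P2. 5 ppages; refcounts: pp0:1 pp1:3 pp2:3 pp3:3 pp4:2
Op 4: write(P1, v3, 183). refcount(pp3)=3>1 -> COPY to pp5. 6 ppages; refcounts: pp0:1 pp1:3 pp2:3 pp3:2 pp4:2 pp5:1
Op 5: fork(P2) -> P3. 6 ppages; refcounts: pp0:1 pp1:4 pp2:4 pp3:3 pp4:3 pp5:1
Op 6: write(P2, v0, 164). refcount(pp4)=3>1 -> COPY to pp6. 7 ppages; refcounts: pp0:1 pp1:4 pp2:4 pp3:3 pp4:2 pp5:1 pp6:1
Op 7: read(P2, v0) -> 164. No state change.
Op 8: read(P0, v1) -> 36. No state change.
Op 9: write(P1, v2, 110). refcount(pp2)=4>1 -> COPY to pp7. 8 ppages; refcounts: pp0:1 pp1:4 pp2:3 pp3:3 pp4:2 pp5:1 pp6:1 pp7:1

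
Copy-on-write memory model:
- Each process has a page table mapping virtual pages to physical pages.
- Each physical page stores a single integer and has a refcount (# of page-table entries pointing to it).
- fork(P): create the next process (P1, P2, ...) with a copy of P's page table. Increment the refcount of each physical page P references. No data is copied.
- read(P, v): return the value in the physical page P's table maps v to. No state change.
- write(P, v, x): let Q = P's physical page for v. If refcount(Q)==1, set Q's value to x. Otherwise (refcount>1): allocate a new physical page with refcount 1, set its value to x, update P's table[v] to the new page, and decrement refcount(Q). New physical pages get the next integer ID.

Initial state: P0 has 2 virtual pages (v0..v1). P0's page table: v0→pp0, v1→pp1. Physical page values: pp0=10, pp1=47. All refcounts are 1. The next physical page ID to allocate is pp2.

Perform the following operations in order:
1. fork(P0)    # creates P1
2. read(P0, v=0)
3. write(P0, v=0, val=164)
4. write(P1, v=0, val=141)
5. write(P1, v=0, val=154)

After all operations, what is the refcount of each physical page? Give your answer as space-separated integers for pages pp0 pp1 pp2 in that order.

Op 1: fork(P0) -> P1. 2 ppages; refcounts: pp0:2 pp1:2
Op 2: read(P0, v0) -> 10. No state change.
Op 3: write(P0, v0, 164). refcount(pp0)=2>1 -> COPY to pp2. 3 ppages; refcounts: pp0:1 pp1:2 pp2:1
Op 4: write(P1, v0, 141). refcount(pp0)=1 -> write in place. 3 ppages; refcounts: pp0:1 pp1:2 pp2:1
Op 5: write(P1, v0, 154). refcount(pp0)=1 -> write in place. 3 ppages; refcounts: pp0:1 pp1:2 pp2:1

Answer: 1 2 1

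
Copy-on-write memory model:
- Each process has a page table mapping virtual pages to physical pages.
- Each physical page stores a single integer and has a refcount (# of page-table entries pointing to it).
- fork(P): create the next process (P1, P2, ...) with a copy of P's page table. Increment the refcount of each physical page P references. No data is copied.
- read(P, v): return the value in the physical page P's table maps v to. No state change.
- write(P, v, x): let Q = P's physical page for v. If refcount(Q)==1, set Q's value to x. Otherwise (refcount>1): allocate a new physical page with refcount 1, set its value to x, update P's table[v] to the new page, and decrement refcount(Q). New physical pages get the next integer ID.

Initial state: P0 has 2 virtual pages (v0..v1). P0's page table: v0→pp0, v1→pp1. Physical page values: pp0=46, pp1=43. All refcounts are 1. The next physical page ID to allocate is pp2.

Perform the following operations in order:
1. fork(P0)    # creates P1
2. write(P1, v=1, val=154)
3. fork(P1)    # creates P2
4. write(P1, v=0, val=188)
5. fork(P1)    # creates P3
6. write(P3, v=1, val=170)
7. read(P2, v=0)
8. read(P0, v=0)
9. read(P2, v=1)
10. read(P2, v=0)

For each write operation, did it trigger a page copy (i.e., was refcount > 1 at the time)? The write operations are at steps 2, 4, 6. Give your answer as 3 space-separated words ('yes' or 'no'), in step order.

Op 1: fork(P0) -> P1. 2 ppages; refcounts: pp0:2 pp1:2
Op 2: write(P1, v1, 154). refcount(pp1)=2>1 -> COPY to pp2. 3 ppages; refcounts: pp0:2 pp1:1 pp2:1
Op 3: fork(P1) -> P2. 3 ppages; refcounts: pp0:3 pp1:1 pp2:2
Op 4: write(P1, v0, 188). refcount(pp0)=3>1 -> COPY to pp3. 4 ppages; refcounts: pp0:2 pp1:1 pp2:2 pp3:1
Op 5: fork(P1) -> P3. 4 ppages; refcounts: pp0:2 pp1:1 pp2:3 pp3:2
Op 6: write(P3, v1, 170). refcount(pp2)=3>1 -> COPY to pp4. 5 ppages; refcounts: pp0:2 pp1:1 pp2:2 pp3:2 pp4:1
Op 7: read(P2, v0) -> 46. No state change.
Op 8: read(P0, v0) -> 46. No state change.
Op 9: read(P2, v1) -> 154. No state change.
Op 10: read(P2, v0) -> 46. No state change.

yes yes yes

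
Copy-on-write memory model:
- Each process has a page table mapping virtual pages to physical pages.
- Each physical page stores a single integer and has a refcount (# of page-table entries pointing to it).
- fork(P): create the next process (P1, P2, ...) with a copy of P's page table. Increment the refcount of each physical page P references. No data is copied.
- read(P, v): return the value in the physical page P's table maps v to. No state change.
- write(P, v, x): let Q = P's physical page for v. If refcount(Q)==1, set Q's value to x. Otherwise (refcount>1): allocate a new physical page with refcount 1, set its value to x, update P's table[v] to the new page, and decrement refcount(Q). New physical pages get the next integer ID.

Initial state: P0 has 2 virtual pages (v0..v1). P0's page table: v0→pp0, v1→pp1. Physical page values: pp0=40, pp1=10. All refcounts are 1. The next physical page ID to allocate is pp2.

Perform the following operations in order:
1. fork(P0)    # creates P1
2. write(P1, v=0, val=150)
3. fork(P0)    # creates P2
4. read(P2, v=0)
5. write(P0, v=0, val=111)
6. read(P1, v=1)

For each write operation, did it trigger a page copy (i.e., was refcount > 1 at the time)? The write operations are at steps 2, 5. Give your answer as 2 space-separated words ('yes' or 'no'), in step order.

Op 1: fork(P0) -> P1. 2 ppages; refcounts: pp0:2 pp1:2
Op 2: write(P1, v0, 150). refcount(pp0)=2>1 -> COPY to pp2. 3 ppages; refcounts: pp0:1 pp1:2 pp2:1
Op 3: fork(P0) -> P2. 3 ppages; refcounts: pp0:2 pp1:3 pp2:1
Op 4: read(P2, v0) -> 40. No state change.
Op 5: write(P0, v0, 111). refcount(pp0)=2>1 -> COPY to pp3. 4 ppages; refcounts: pp0:1 pp1:3 pp2:1 pp3:1
Op 6: read(P1, v1) -> 10. No state change.

yes yes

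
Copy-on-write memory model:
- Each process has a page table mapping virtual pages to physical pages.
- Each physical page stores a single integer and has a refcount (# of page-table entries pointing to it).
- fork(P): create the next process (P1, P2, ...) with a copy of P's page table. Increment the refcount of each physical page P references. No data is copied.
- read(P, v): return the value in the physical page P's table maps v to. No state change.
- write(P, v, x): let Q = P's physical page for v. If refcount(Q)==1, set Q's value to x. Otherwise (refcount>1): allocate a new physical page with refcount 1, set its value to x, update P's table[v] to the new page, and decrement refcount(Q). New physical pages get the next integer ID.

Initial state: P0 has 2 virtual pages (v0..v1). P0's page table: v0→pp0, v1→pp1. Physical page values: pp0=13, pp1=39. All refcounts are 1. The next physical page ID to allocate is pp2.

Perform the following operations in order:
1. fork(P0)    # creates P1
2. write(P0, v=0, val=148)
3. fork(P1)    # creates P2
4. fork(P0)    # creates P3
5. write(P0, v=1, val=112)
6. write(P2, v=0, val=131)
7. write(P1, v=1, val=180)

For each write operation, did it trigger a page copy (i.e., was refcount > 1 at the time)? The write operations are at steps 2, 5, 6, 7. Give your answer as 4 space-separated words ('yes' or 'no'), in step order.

Op 1: fork(P0) -> P1. 2 ppages; refcounts: pp0:2 pp1:2
Op 2: write(P0, v0, 148). refcount(pp0)=2>1 -> COPY to pp2. 3 ppages; refcounts: pp0:1 pp1:2 pp2:1
Op 3: fork(P1) -> P2. 3 ppages; refcounts: pp0:2 pp1:3 pp2:1
Op 4: fork(P0) -> P3. 3 ppages; refcounts: pp0:2 pp1:4 pp2:2
Op 5: write(P0, v1, 112). refcount(pp1)=4>1 -> COPY to pp3. 4 ppages; refcounts: pp0:2 pp1:3 pp2:2 pp3:1
Op 6: write(P2, v0, 131). refcount(pp0)=2>1 -> COPY to pp4. 5 ppages; refcounts: pp0:1 pp1:3 pp2:2 pp3:1 pp4:1
Op 7: write(P1, v1, 180). refcount(pp1)=3>1 -> COPY to pp5. 6 ppages; refcounts: pp0:1 pp1:2 pp2:2 pp3:1 pp4:1 pp5:1

yes yes yes yes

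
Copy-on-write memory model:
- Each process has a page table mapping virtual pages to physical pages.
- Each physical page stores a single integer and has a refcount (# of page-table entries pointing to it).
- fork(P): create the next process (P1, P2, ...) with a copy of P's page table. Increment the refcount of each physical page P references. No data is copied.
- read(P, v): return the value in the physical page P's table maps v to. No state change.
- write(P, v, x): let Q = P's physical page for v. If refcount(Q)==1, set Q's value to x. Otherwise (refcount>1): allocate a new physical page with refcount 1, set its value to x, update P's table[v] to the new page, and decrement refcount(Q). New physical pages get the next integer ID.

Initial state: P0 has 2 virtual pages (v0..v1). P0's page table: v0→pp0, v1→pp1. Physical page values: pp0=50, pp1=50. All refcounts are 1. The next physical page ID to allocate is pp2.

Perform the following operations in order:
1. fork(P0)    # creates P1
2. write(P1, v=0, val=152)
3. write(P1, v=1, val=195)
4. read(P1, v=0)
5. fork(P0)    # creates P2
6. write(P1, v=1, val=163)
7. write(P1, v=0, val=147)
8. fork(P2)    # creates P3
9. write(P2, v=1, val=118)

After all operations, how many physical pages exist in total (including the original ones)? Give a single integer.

Answer: 5

Derivation:
Op 1: fork(P0) -> P1. 2 ppages; refcounts: pp0:2 pp1:2
Op 2: write(P1, v0, 152). refcount(pp0)=2>1 -> COPY to pp2. 3 ppages; refcounts: pp0:1 pp1:2 pp2:1
Op 3: write(P1, v1, 195). refcount(pp1)=2>1 -> COPY to pp3. 4 ppages; refcounts: pp0:1 pp1:1 pp2:1 pp3:1
Op 4: read(P1, v0) -> 152. No state change.
Op 5: fork(P0) -> P2. 4 ppages; refcounts: pp0:2 pp1:2 pp2:1 pp3:1
Op 6: write(P1, v1, 163). refcount(pp3)=1 -> write in place. 4 ppages; refcounts: pp0:2 pp1:2 pp2:1 pp3:1
Op 7: write(P1, v0, 147). refcount(pp2)=1 -> write in place. 4 ppages; refcounts: pp0:2 pp1:2 pp2:1 pp3:1
Op 8: fork(P2) -> P3. 4 ppages; refcounts: pp0:3 pp1:3 pp2:1 pp3:1
Op 9: write(P2, v1, 118). refcount(pp1)=3>1 -> COPY to pp4. 5 ppages; refcounts: pp0:3 pp1:2 pp2:1 pp3:1 pp4:1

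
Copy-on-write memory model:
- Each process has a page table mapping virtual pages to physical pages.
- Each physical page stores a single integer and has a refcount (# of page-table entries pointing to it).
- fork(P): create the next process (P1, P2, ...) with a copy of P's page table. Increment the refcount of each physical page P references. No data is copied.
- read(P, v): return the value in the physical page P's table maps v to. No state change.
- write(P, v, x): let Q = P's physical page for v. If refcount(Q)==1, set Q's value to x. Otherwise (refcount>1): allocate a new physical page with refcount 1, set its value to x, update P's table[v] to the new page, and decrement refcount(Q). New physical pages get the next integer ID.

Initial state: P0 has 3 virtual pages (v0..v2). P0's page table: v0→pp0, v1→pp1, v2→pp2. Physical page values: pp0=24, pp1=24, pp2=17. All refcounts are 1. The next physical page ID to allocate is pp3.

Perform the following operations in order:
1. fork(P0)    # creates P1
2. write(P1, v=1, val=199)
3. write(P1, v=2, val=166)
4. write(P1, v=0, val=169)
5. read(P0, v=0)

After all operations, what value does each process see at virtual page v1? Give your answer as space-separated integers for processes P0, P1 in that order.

Op 1: fork(P0) -> P1. 3 ppages; refcounts: pp0:2 pp1:2 pp2:2
Op 2: write(P1, v1, 199). refcount(pp1)=2>1 -> COPY to pp3. 4 ppages; refcounts: pp0:2 pp1:1 pp2:2 pp3:1
Op 3: write(P1, v2, 166). refcount(pp2)=2>1 -> COPY to pp4. 5 ppages; refcounts: pp0:2 pp1:1 pp2:1 pp3:1 pp4:1
Op 4: write(P1, v0, 169). refcount(pp0)=2>1 -> COPY to pp5. 6 ppages; refcounts: pp0:1 pp1:1 pp2:1 pp3:1 pp4:1 pp5:1
Op 5: read(P0, v0) -> 24. No state change.
P0: v1 -> pp1 = 24
P1: v1 -> pp3 = 199

Answer: 24 199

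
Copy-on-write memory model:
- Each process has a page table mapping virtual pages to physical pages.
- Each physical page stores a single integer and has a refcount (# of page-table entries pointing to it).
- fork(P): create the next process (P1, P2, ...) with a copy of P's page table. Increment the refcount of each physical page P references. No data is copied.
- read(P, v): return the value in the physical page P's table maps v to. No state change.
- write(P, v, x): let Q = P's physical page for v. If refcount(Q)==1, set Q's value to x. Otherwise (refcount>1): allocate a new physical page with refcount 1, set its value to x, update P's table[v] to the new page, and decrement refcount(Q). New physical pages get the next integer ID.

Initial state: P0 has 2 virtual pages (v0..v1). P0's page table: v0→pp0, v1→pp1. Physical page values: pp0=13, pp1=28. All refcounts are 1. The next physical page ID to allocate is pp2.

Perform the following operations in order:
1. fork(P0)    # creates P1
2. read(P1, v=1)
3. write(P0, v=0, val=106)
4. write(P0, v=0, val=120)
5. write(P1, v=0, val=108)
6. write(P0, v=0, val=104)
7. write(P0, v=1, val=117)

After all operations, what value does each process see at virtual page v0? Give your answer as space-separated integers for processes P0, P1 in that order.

Answer: 104 108

Derivation:
Op 1: fork(P0) -> P1. 2 ppages; refcounts: pp0:2 pp1:2
Op 2: read(P1, v1) -> 28. No state change.
Op 3: write(P0, v0, 106). refcount(pp0)=2>1 -> COPY to pp2. 3 ppages; refcounts: pp0:1 pp1:2 pp2:1
Op 4: write(P0, v0, 120). refcount(pp2)=1 -> write in place. 3 ppages; refcounts: pp0:1 pp1:2 pp2:1
Op 5: write(P1, v0, 108). refcount(pp0)=1 -> write in place. 3 ppages; refcounts: pp0:1 pp1:2 pp2:1
Op 6: write(P0, v0, 104). refcount(pp2)=1 -> write in place. 3 ppages; refcounts: pp0:1 pp1:2 pp2:1
Op 7: write(P0, v1, 117). refcount(pp1)=2>1 -> COPY to pp3. 4 ppages; refcounts: pp0:1 pp1:1 pp2:1 pp3:1
P0: v0 -> pp2 = 104
P1: v0 -> pp0 = 108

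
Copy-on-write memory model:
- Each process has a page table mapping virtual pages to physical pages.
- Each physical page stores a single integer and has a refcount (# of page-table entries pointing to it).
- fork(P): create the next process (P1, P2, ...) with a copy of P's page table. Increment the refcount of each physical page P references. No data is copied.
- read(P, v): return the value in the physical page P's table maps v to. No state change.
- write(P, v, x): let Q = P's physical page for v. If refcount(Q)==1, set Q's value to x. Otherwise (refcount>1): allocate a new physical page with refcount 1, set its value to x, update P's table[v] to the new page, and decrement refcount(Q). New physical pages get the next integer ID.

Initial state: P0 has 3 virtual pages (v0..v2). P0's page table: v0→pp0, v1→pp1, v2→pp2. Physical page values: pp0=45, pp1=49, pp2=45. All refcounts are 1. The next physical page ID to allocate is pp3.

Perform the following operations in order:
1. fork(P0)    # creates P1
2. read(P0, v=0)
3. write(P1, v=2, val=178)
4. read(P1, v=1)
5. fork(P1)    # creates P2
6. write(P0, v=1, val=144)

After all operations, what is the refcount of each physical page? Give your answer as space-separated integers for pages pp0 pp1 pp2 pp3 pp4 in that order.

Answer: 3 2 1 2 1

Derivation:
Op 1: fork(P0) -> P1. 3 ppages; refcounts: pp0:2 pp1:2 pp2:2
Op 2: read(P0, v0) -> 45. No state change.
Op 3: write(P1, v2, 178). refcount(pp2)=2>1 -> COPY to pp3. 4 ppages; refcounts: pp0:2 pp1:2 pp2:1 pp3:1
Op 4: read(P1, v1) -> 49. No state change.
Op 5: fork(P1) -> P2. 4 ppages; refcounts: pp0:3 pp1:3 pp2:1 pp3:2
Op 6: write(P0, v1, 144). refcount(pp1)=3>1 -> COPY to pp4. 5 ppages; refcounts: pp0:3 pp1:2 pp2:1 pp3:2 pp4:1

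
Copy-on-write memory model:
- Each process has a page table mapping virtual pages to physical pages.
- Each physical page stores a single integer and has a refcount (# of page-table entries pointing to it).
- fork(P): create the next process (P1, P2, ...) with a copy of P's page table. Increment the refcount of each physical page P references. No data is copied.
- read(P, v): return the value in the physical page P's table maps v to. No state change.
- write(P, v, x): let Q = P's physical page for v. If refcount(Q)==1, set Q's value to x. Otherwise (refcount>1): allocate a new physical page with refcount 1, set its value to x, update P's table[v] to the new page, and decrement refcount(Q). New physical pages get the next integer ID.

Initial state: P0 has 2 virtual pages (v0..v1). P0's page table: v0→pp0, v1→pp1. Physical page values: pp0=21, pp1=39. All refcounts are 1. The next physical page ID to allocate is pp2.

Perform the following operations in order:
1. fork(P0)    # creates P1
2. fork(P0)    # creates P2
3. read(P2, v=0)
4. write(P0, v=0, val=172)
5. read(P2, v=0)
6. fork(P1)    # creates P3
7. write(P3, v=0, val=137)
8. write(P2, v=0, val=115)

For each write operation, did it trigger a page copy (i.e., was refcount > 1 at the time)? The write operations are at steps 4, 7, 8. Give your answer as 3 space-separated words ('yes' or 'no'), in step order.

Op 1: fork(P0) -> P1. 2 ppages; refcounts: pp0:2 pp1:2
Op 2: fork(P0) -> P2. 2 ppages; refcounts: pp0:3 pp1:3
Op 3: read(P2, v0) -> 21. No state change.
Op 4: write(P0, v0, 172). refcount(pp0)=3>1 -> COPY to pp2. 3 ppages; refcounts: pp0:2 pp1:3 pp2:1
Op 5: read(P2, v0) -> 21. No state change.
Op 6: fork(P1) -> P3. 3 ppages; refcounts: pp0:3 pp1:4 pp2:1
Op 7: write(P3, v0, 137). refcount(pp0)=3>1 -> COPY to pp3. 4 ppages; refcounts: pp0:2 pp1:4 pp2:1 pp3:1
Op 8: write(P2, v0, 115). refcount(pp0)=2>1 -> COPY to pp4. 5 ppages; refcounts: pp0:1 pp1:4 pp2:1 pp3:1 pp4:1

yes yes yes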